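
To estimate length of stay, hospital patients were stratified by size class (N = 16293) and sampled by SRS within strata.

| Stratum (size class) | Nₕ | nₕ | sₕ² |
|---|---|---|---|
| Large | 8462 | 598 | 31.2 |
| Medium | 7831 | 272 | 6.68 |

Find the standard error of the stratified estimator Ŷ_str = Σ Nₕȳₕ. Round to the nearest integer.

2219

Var(Ŷ_str) = Σₕ Nₕ²(1 − fₕ)sₕ²/nₕ.
Large: 8462²·(1 − 598/8462)·31.2/598 = 3.4719218 × 10^6.
Medium: 7831²·(1 − 272/7831)·6.68/272 = 1.453748 × 10^6.
Sum = 4.9256698 × 10^6.
SE = √(4.9256698 × 10^6) = 2219.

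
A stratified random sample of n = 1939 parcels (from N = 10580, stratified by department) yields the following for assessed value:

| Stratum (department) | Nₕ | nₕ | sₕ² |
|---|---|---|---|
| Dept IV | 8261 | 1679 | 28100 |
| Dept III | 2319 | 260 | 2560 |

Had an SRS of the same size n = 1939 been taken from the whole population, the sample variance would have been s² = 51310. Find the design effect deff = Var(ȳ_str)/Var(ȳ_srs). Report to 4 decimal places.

0.3956

Var(ȳ_str) = Σ Wₕ²(1−fₕ)sₕ²/nₕ with Wₕ = Nₕ/10580:
  Dept IV: (8261/10580)²·(1−1679/8261)·28100/1679 = 8.129705
  Dept III: (2319/10580)²·(1−260/2319)·2560/260 = 0.42000299
  → Var(ȳ_str) = 8.549708.
Var(ȳ_srs) = (1 − 1939/10580)·51310/1939 = 21.612377.
deff = 8.549708 / 21.612377 = 0.3956.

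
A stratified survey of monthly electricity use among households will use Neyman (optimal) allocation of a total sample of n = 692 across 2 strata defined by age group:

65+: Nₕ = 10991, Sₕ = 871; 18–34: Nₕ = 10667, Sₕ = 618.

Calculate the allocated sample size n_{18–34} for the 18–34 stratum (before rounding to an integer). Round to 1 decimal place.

Neyman allocation: nₕ = n·NₕSₕ / Σⱼ NⱼSⱼ.
Σ NⱼSⱼ = 10991·871 + 10667·618 = 1.6165367 × 10^7.
n_{18–34} = 692·10667·618 / (1.6165367 × 10^7) = 282.2.

282.2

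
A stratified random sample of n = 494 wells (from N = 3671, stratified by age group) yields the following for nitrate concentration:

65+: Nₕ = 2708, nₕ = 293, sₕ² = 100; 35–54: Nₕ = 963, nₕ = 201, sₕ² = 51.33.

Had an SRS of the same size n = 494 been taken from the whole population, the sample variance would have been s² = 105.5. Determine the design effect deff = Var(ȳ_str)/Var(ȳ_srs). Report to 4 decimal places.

Var(ȳ_str) = Σ Wₕ²(1−fₕ)sₕ²/nₕ with Wₕ = Nₕ/3671:
  65+: (2708/3671)²·(1−293/2708)·100/293 = 0.16562634
  35–54: (963/3671)²·(1−201/963)·51.33/201 = 0.013905535
  → Var(ȳ_str) = 0.17953188.
Var(ȳ_srs) = (1 − 494/3671)·105.5/494 = 0.18482399.
deff = 0.17953188 / 0.18482399 = 0.9714.

0.9714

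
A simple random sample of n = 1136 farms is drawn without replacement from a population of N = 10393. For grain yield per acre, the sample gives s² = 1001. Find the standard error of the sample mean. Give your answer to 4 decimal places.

Under SRS without replacement, Var(ȳ) = (1 − f)·s²/n with f = n/N = 1136/10393 = 0.10930434.
Var(ȳ) = (1 − 0.10930434)·1001/1136 = 0.89069566·0.88116197 = 0.78484714.
SE(ȳ) = √(0.78484714) = 0.8859.

0.8859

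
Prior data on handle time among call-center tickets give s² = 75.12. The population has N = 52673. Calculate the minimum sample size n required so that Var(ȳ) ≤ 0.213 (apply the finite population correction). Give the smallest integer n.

Without fpc, n₀ = s²/D = 75.12/0.213 = 352.6761.
With fpc, (1 − n/N)·s²/n ≤ D requires n ≥ n₀/(1 + n₀/N) = 352.6761/(1 + 352.6761/52673) = 350.3304.
Rounding up, n = 351.

351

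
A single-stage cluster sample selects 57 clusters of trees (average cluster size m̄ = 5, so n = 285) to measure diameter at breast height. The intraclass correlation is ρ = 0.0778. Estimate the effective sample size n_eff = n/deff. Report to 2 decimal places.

deff = 1 + (5 − 1)·0.0778 = 1 + 0.3112 = 1.3112.
n_eff = 285 / 1.3112 = 217.36.

217.36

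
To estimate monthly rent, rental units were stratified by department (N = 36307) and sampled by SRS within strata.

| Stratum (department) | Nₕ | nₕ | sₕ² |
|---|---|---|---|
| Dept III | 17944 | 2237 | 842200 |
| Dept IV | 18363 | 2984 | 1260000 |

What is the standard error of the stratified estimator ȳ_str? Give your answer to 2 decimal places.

13.08

Var(ȳ_str) = Σₕ Wₕ²(1 − fₕ)sₕ²/nₕ with Wₕ = Nₕ/N, N = 36307.
Dept III: Wₕ = 0.49422976; term = 0.49422976²·(1 − 0.12466563)·842200/2237 = 80.497247.
Dept IV: Wₕ = 0.50577024; term = 0.50577024²·(1 − 0.16250068)·1260000/2984 = 90.46128.
Sum = 170.95853.
SE = √(170.95853) = 13.08.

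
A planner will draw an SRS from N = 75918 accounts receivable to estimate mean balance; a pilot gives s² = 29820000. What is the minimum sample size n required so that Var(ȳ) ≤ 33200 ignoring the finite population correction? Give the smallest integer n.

Without fpc, n₀ = s²/D = 29820000/33200 = 898.1928.
Rounding up, n = 899.

899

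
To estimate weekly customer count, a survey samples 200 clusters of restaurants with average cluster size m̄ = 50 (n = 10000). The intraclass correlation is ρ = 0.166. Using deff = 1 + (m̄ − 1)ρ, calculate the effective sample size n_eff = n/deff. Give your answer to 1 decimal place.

deff = 1 + (50 − 1)·0.166 = 1 + 8.134 = 9.134.
n_eff = 10000 / 9.134 = 1094.8.

1094.8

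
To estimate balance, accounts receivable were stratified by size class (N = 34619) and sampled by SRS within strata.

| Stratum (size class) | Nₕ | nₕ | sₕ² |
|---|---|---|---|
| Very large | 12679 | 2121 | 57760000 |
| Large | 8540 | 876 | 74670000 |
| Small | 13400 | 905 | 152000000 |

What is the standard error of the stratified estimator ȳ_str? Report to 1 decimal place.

Var(ȳ_str) = Σₕ Wₕ²(1 − fₕ)sₕ²/nₕ with Wₕ = Nₕ/N, N = 34619.
Very large: Wₕ = 0.36624397; term = 0.36624397²·(1 − 0.16728449)·57760000/2121 = 3041.7544.
Large: Wₕ = 0.24668535; term = 0.24668535²·(1 − 0.10257611)·74670000/876 = 4655.0717.
Small: Wₕ = 0.38707068; term = 0.38707068²·(1 − 0.06753731)·152000000/905 = 23464.269.
Sum = 31161.095.
SE = √(31161.095) = 176.5.

176.5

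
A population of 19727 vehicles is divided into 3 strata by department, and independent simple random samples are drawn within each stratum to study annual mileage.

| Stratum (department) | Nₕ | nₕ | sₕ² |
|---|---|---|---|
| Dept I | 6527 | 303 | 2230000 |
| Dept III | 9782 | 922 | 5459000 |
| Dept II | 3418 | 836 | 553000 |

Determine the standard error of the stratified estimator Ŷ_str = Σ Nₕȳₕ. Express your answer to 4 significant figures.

Var(Ŷ_str) = Σₕ Nₕ²(1 − fₕ)sₕ²/nₕ.
Dept I: 6527²·(1 − 303/6527)·2230000/303 = 2.9898227 × 10^11.
Dept III: 9782²·(1 − 922/9782)·5459000/922 = 5.1314908 × 10^11.
Dept II: 3418²·(1 − 836/3418)·553000/836 = 5.8377723 × 10^9.
Sum = 8.1796912 × 10^11.
SE = √(8.1796912 × 10^11) = 904400.

904400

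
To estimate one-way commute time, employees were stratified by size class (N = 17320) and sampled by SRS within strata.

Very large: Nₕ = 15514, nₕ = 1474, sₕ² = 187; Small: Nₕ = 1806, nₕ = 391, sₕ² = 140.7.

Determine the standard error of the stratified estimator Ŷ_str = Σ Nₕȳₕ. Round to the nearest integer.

5344

Var(Ŷ_str) = Σₕ Nₕ²(1 − fₕ)sₕ²/nₕ.
Very large: 15514²·(1 − 1474/15514)·187/1474 = 2.7633444 × 10^7.
Small: 1806²·(1 − 391/1806)·140.7/391 = 919584.25.
Sum = 2.8553028 × 10^7.
SE = √(2.8553028 × 10^7) = 5344.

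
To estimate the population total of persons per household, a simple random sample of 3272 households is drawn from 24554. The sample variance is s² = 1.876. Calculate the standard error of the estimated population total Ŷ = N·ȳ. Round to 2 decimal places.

547.37

Var(Ŷ) = N²·Var(ȳ) = N²·(1 − n/N)·s²/n.
f = 3272/24554 = 0.13325731; Var(ȳ) = 0.86674269·1.876/3272 = 4.969466 × 10^-4.
Var(Ŷ) = 24554² · (4.969466 × 10^-4) = 299608.57.
SE(Ŷ) = √(299608.57) = 547.37.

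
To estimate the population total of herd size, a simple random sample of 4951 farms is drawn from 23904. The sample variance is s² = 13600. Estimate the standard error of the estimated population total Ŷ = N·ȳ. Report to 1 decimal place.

35277.5

Var(Ŷ) = N²·Var(ȳ) = N²·(1 − n/N)·s²/n.
f = 4951/23904 = 0.20712015; Var(ȳ) = 0.79287985·13600/4951 = 2.1779774.
Var(Ŷ) = 23904² · 2.1779774 = 1.2444989 × 10^9.
SE(Ŷ) = √(1.2444989 × 10^9) = 35277.5.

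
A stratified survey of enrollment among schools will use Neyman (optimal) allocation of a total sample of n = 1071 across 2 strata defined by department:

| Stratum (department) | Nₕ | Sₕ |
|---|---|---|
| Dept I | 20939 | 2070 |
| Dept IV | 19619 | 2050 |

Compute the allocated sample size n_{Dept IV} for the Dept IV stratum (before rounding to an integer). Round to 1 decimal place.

Neyman allocation: nₕ = n·NₕSₕ / Σⱼ NⱼSⱼ.
Σ NⱼSⱼ = 20939·2070 + 19619·2050 = 8.356268 × 10^7.
n_{Dept IV} = 1071·19619·2050 / (8.356268 × 10^7) = 515.5.

515.5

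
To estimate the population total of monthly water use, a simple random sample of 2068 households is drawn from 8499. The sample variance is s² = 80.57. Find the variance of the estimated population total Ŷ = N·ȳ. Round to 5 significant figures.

2.1295 × 10^6

Var(Ŷ) = N²·Var(ȳ) = N²·(1 − n/N)·s²/n.
f = 2068/8499 = 0.24332274; Var(ȳ) = 0.75667726·80.57/2068 = 0.029480409.
Var(Ŷ) = 8499² · 0.029480409 = 2.1294584 × 10^6.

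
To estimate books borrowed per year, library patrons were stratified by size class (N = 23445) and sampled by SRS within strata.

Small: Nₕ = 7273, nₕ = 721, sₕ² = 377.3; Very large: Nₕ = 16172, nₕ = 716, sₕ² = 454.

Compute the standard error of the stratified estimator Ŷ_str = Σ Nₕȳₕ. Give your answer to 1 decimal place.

Var(Ŷ_str) = Σₕ Nₕ²(1 − fₕ)sₕ²/nₕ.
Small: 7273²·(1 − 721/7273)·377.3/721 = 2.4936702 × 10^7.
Very large: 16172²·(1 − 716/16172)·454/716 = 1.5849066 × 10^8.
Sum = 1.8342736 × 10^8.
SE = √(1.8342736 × 10^8) = 13543.5.

13543.5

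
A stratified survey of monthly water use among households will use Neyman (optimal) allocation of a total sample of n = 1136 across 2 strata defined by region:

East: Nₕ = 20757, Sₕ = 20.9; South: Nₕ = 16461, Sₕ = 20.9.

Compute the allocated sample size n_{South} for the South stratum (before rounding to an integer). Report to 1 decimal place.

Neyman allocation: nₕ = n·NₕSₕ / Σⱼ NⱼSⱼ.
Σ NⱼSⱼ = 20757·20.9 + 16461·20.9 = 777856.2.
n_{South} = 1136·16461·20.9 / 777856.2 = 502.4.

502.4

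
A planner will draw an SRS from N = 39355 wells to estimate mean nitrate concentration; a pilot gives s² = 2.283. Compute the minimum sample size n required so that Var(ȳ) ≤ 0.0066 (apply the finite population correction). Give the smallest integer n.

Without fpc, n₀ = s²/D = 2.283/0.0066 = 345.9091.
With fpc, (1 − n/N)·s²/n ≤ D requires n ≥ n₀/(1 + n₀/N) = 345.9091/(1 + 345.9091/39355) = 342.8952.
Rounding up, n = 343.

343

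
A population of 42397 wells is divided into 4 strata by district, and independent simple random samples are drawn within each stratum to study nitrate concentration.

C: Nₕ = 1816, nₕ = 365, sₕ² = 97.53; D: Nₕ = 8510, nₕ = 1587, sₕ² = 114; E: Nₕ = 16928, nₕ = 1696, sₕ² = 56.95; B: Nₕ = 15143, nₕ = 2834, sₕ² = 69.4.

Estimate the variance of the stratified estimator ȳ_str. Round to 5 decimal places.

0.01010

Var(ȳ_str) = Σₕ Wₕ²(1 − fₕ)sₕ²/nₕ with Wₕ = Nₕ/N, N = 42397.
C: Wₕ = 0.04283322; term = 0.04283322²·(1 − 0.20099119)·97.53/365 = 3.9170432 × 10^-4.
D: Wₕ = 0.20072175; term = 0.20072175²·(1 − 0.18648649)·114/1587 = 0.0023544071.
E: Wₕ = 0.39927353; term = 0.39927353²·(1 − 0.10018904)·56.95/1696 = 0.0048168177.
B: Wₕ = 0.35717150; term = 0.35717150²·(1 − 0.18714918)·69.4/2834 = 0.0025393588.
Sum = 0.010102288.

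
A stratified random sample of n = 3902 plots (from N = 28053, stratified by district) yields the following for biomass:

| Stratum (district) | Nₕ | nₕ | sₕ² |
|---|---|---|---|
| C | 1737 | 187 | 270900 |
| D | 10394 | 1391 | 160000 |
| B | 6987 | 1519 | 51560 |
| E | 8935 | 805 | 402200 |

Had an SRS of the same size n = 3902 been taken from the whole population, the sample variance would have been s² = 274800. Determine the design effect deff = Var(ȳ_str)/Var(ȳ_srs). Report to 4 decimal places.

Var(ȳ_str) = Σ Wₕ²(1−fₕ)sₕ²/nₕ with Wₕ = Nₕ/28053:
  C: (1737/28053)²·(1−187/1737)·270900/187 = 4.9561026
  D: (10394/28053)²·(1−1391/10394)·160000/1391 = 13.67742
  B: (6987/28053)²·(1−1519/6987)·51560/1519 = 1.6478427
  E: (8935/28053)²·(1−805/8935)·402200/805 = 46.118234
  → Var(ȳ_str) = 66.399599.
Var(ȳ_srs) = (1 − 3902/28053)·274800/3902 = 60.629679.
deff = 66.399599 / 60.629679 = 1.0952.

1.0952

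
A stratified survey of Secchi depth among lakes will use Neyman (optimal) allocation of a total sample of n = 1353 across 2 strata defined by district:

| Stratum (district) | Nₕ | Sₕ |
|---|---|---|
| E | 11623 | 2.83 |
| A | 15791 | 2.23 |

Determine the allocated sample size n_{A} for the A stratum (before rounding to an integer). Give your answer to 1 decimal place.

699.6

Neyman allocation: nₕ = n·NₕSₕ / Σⱼ NⱼSⱼ.
Σ NⱼSⱼ = 11623·2.83 + 15791·2.23 = 68107.02.
n_{A} = 1353·15791·2.23 / 68107.02 = 699.6.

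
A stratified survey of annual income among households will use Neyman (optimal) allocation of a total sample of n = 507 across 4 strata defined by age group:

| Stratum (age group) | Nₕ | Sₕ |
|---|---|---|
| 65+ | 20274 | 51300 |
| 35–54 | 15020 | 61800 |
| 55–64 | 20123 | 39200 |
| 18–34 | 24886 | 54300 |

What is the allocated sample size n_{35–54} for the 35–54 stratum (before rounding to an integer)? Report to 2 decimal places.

Neyman allocation: nₕ = n·NₕSₕ / Σⱼ NⱼSⱼ.
Σ NⱼSⱼ = 20274·51300 + 15020·61800 + 20123·39200 + 24886·54300 = 4.1084236 × 10^9.
n_{35–54} = 507·15020·61800 / (4.1084236 × 10^9) = 114.55.

114.55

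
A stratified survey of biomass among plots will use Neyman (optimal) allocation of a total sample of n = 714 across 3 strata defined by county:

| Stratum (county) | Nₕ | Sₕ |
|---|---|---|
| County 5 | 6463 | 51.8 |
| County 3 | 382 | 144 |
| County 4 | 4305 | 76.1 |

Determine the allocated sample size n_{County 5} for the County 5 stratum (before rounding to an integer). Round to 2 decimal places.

Neyman allocation: nₕ = n·NₕSₕ / Σⱼ NⱼSⱼ.
Σ NⱼSⱼ = 6463·51.8 + 382·144 + 4305·76.1 = 717401.9.
n_{County 5} = 714·6463·51.8 / 717401.9 = 333.20.

333.20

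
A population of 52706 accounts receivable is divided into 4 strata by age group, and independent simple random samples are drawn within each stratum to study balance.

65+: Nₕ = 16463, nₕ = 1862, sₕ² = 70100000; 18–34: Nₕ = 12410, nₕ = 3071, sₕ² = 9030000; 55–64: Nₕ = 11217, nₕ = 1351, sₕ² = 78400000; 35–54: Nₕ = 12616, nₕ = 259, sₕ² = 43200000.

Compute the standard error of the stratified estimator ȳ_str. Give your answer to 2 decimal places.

Var(ȳ_str) = Σₕ Wₕ²(1 − fₕ)sₕ²/nₕ with Wₕ = Nₕ/N, N = 52706.
65+: Wₕ = 0.31235533; term = 0.31235533²·(1 − 0.11310211)·70100000/1862 = 3257.6904.
18–34: Wₕ = 0.23545706; term = 0.23545706²·(1 − 0.24746172)·9030000/3071 = 122.6761.
55–64: Wₕ = 0.21282207; term = 0.21282207²·(1 − 0.12044219)·78400000/1351 = 2311.8435.
35–54: Wₕ = 0.23936554; term = 0.23936554²·(1 − 0.02052949)·43200000/259 = 9360.4902.
Sum = 15052.7.
SE = √(15052.7) = 122.69.

122.69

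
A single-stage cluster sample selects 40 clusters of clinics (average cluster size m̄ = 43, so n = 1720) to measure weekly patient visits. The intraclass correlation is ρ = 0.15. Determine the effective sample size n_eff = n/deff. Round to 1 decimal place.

235.6

deff = 1 + (43 − 1)·0.15 = 1 + 6.3 = 7.3.
n_eff = 1720 / 7.3 = 235.6.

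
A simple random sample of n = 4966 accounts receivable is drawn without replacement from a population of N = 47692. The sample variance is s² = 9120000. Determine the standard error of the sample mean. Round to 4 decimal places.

Under SRS without replacement, Var(ȳ) = (1 − f)·s²/n with f = n/N = 4966/47692 = 0.10412648.
Var(ȳ) = (1 − 0.10412648)·9120000/4966 = 0.89587352·1836.4881 = 1645.2611.
SE(ȳ) = √(1645.2611) = 40.5618.

40.5618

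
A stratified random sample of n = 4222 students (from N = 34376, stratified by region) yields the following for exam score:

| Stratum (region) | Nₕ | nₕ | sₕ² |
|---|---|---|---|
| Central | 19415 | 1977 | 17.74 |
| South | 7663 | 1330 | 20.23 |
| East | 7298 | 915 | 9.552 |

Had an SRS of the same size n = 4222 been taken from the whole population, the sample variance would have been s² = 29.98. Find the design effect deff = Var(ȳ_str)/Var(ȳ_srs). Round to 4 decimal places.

Var(ȳ_str) = Σ Wₕ²(1−fₕ)sₕ²/nₕ with Wₕ = Nₕ/34376:
  Central: (19415/34376)²·(1−1977/19415)·17.74/1977 = 0.0025708121
  South: (7663/34376)²·(1−1330/7663)·20.23/1330 = 6.2465738 × 10^-4
  East: (7298/34376)²·(1−915/7298)·9.552/915 = 4.1152028 × 10^-4
  → Var(ȳ_str) = 0.0036069898.
Var(ȳ_srs) = (1 − 4222/34376)·29.98/4222 = 0.00622878.
deff = 0.0036069898 / 0.00622878 = 0.5791.

0.5791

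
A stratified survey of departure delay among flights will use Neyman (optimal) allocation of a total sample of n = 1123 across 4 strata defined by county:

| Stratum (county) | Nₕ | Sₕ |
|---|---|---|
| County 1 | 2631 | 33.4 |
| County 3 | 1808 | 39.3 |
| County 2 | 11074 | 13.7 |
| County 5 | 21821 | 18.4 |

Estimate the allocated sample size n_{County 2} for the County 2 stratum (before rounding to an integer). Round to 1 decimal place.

Neyman allocation: nₕ = n·NₕSₕ / Σⱼ NⱼSⱼ.
Σ NⱼSⱼ = 2631·33.4 + 1808·39.3 + 11074·13.7 + 21821·18.4 = 712150.
n_{County 2} = 1123·11074·13.7 / 712150 = 239.2.

239.2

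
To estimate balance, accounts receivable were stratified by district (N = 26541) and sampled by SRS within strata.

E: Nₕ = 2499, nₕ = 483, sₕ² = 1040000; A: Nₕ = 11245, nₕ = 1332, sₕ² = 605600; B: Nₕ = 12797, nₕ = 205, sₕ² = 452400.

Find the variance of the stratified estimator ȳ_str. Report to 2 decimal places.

592.17

Var(ȳ_str) = Σₕ Wₕ²(1 − fₕ)sₕ²/nₕ with Wₕ = Nₕ/N, N = 26541.
E: Wₕ = 0.09415621; term = 0.09415621²·(1 − 0.19327731)·1040000/483 = 15.399564.
A: Wₕ = 0.42368411; term = 0.42368411²·(1 − 0.11845265)·605600/1332 = 71.946827.
B: Wₕ = 0.48215968; term = 0.48215968²·(1 − 0.01601938)·452400/205 = 504.82059.
Sum = 592.16698.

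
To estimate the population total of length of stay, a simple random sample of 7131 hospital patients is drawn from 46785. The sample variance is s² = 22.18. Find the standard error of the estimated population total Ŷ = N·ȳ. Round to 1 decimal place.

Var(Ŷ) = N²·Var(ȳ) = N²·(1 − n/N)·s²/n.
f = 7131/46785 = 0.15242065; Var(ȳ) = 0.84757935·22.18/7131 = 0.0026362796.
Var(Ŷ) = 46785² · 0.0026362796 = 5.7703843 × 10^6.
SE(Ŷ) = √(5.7703843 × 10^6) = 2402.2.

2402.2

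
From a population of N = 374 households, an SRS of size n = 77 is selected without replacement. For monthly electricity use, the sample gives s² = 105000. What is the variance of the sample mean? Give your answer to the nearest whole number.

1083

Under SRS without replacement, Var(ȳ) = (1 − f)·s²/n with f = n/N = 77/374 = 0.20588235.
Var(ȳ) = (1 − 0.20588235)·105000/77 = 0.79411765·1363.6364 = 1082.8877.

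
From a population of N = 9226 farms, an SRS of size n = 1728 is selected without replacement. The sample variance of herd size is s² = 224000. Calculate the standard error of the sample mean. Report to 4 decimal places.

10.2640

Under SRS without replacement, Var(ȳ) = (1 − f)·s²/n with f = n/N = 1728/9226 = 0.18729677.
Var(ȳ) = (1 − 0.18729677)·224000/1728 = 0.81270323·129.62963 = 105.35042.
SE(ȳ) = √(105.35042) = 10.2640.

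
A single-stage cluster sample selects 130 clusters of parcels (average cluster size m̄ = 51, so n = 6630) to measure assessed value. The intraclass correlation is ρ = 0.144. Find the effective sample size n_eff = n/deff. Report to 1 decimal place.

deff = 1 + (51 − 1)·0.144 = 1 + 7.2 = 8.2.
n_eff = 6630 / 8.2 = 808.5.

808.5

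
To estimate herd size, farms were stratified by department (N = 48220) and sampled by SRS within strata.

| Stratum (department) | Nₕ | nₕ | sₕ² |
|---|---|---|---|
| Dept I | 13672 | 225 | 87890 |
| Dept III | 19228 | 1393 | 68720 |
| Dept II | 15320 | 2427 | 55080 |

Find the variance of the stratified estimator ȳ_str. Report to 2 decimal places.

40.09

Var(ȳ_str) = Σₕ Wₕ²(1 − fₕ)sₕ²/nₕ with Wₕ = Nₕ/N, N = 48220.
Dept I: Wₕ = 0.28353380; term = 0.28353380²·(1 − 0.01645699)·87890/225 = 30.885881.
Dept III: Wₕ = 0.39875570; term = 0.39875570²·(1 − 0.07244643)·68720/1393 = 7.2758686.
Dept II: Wₕ = 0.31771049; term = 0.31771049²·(1 − 0.15842037)·55080/2427 = 1.9278911.
Sum = 40.089641.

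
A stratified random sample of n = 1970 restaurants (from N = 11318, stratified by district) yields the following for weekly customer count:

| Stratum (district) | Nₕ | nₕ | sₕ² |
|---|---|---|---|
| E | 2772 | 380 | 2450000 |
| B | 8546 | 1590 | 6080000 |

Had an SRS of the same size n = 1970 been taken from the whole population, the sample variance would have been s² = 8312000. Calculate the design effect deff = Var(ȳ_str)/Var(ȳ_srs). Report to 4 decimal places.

Var(ȳ_str) = Σ Wₕ²(1−fₕ)sₕ²/nₕ with Wₕ = Nₕ/11318:
  E: (2772/11318)²·(1−380/2772)·2450000/380 = 333.73174
  B: (8546/11318)²·(1−1590/8546)·6080000/1590 = 1774.5553
  → Var(ȳ_str) = 2108.287.
Var(ȳ_srs) = (1 − 1970/11318)·8312000/1970 = 3484.884.
deff = 2108.287 / 3484.884 = 0.6050.

0.6050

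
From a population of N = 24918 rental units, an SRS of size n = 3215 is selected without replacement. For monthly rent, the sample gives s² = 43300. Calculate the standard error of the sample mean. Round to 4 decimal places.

Under SRS without replacement, Var(ȳ) = (1 − f)·s²/n with f = n/N = 3215/24918 = 0.12902320.
Var(ȳ) = (1 − 0.12902320)·43300/3215 = 0.87097680·13.468118 = 11.730419.
SE(ȳ) = √(11.730419) = 3.4250.

3.4250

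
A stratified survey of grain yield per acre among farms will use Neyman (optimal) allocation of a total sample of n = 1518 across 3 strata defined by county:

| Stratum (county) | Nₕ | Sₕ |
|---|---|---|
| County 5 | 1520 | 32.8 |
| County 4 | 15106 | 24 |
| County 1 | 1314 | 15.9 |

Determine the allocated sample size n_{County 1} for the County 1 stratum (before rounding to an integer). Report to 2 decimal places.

73.20

Neyman allocation: nₕ = n·NₕSₕ / Σⱼ NⱼSⱼ.
Σ NⱼSⱼ = 1520·32.8 + 15106·24 + 1314·15.9 = 433292.6.
n_{County 1} = 1518·1314·15.9 / 433292.6 = 73.20.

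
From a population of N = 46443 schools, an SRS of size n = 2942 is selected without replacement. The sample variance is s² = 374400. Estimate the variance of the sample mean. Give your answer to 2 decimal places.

119.20

Under SRS without replacement, Var(ȳ) = (1 − f)·s²/n with f = n/N = 2942/46443 = 0.06334647.
Var(ȳ) = (1 − 0.06334647)·374400/2942 = 0.93665353·127.26037 = 119.19887.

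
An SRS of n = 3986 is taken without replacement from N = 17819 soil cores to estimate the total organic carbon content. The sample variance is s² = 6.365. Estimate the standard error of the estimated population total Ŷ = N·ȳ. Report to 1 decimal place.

627.4

Var(Ŷ) = N²·Var(ȳ) = N²·(1 − n/N)·s²/n.
f = 3986/17819 = 0.22369381; Var(ȳ) = 0.77630619·6.365/3986 = 0.001239636.
Var(Ŷ) = 17819² · 0.001239636 = 393605.21.
SE(Ŷ) = √(393605.21) = 627.4.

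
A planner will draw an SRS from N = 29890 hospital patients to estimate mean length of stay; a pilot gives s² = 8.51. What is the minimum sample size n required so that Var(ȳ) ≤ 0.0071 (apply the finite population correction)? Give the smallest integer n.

1153

Without fpc, n₀ = s²/D = 8.51/0.0071 = 1198.5915.
With fpc, (1 − n/N)·s²/n ≤ D requires n ≥ n₀/(1 + n₀/N) = 1198.5915/(1 + 1198.5915/29890) = 1152.3809.
Rounding up, n = 1153.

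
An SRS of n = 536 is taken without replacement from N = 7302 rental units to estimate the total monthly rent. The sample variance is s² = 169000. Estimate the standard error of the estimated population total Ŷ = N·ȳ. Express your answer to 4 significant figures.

124800

Var(Ŷ) = N²·Var(ȳ) = N²·(1 − n/N)·s²/n.
f = 536/7302 = 0.07340455; Var(ȳ) = 0.92659545·169000/536 = 292.15416.
Var(Ŷ) = 7302² · 292.15416 = 1.5577427 × 10^10.
SE(Ŷ) = √(1.5577427 × 10^10) = 124800.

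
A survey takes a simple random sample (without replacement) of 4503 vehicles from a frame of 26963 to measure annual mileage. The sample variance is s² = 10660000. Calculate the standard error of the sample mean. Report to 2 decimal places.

Under SRS without replacement, Var(ȳ) = (1 − f)·s²/n with f = n/N = 4503/26963 = 0.16700664.
Var(ȳ) = (1 − 0.16700664)·10660000/4503 = 0.83299336·2367.3107 = 1971.9541.
SE(ȳ) = √(1971.9541) = 44.41.

44.41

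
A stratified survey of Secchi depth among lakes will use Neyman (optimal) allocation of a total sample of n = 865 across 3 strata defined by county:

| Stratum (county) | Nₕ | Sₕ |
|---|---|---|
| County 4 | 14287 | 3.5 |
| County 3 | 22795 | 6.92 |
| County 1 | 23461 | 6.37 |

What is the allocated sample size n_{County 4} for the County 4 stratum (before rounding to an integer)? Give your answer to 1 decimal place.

121.1

Neyman allocation: nₕ = n·NₕSₕ / Σⱼ NⱼSⱼ.
Σ NⱼSⱼ = 14287·3.5 + 22795·6.92 + 23461·6.37 = 357192.47.
n_{County 4} = 865·14287·3.5 / 357192.47 = 121.1.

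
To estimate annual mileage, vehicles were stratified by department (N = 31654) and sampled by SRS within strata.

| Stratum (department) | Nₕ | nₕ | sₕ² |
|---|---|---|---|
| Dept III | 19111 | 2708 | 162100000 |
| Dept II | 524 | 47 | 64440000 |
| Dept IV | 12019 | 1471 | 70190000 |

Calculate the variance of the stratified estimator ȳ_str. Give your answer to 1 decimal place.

25107.0

Var(ȳ_str) = Σₕ Wₕ²(1 − fₕ)sₕ²/nₕ with Wₕ = Nₕ/N, N = 31654.
Dept III: Wₕ = 0.60374676; term = 0.60374676²·(1 − 0.14169850)·162100000/2708 = 18727.675.
Dept II: Wₕ = 0.01655399; term = 0.01655399²·(1 − 0.08969466)·64440000/47 = 342.01893.
Dept IV: Wₕ = 0.37969925; term = 0.37969925²·(1 − 0.12238955)·70190000/1471 = 6037.3149.
Sum = 25107.009.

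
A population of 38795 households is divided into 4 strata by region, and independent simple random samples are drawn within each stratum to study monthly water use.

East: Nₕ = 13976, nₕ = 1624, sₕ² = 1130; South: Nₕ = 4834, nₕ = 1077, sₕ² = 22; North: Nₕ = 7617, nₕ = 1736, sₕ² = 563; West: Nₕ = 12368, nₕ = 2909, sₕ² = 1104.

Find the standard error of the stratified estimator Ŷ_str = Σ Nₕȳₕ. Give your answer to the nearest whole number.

13395

Var(Ŷ_str) = Σₕ Nₕ²(1 − fₕ)sₕ²/nₕ.
East: 13976²·(1 − 1624/13976)·1130/1624 = 1.2011924 × 10^8.
South: 4834²·(1 − 1077/4834)·22/1077 = 370983.69.
North: 7617²·(1 − 1736/7617)·563/1736 = 1.4527598 × 10^7.
West: 12368²·(1 − 2909/12368)·1104/2909 = 4.439868 × 10^7.
Sum = 1.794165 × 10^8.
SE = √(1.794165 × 10^8) = 13395.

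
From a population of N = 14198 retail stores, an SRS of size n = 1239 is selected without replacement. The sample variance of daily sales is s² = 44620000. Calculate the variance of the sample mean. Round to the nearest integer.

Under SRS without replacement, Var(ȳ) = (1 − f)·s²/n with f = n/N = 1239/14198 = 0.08726581.
Var(ȳ) = (1 − 0.08726581)·44620000/1239 = 0.91273419·36012.914 = 32870.217.

32870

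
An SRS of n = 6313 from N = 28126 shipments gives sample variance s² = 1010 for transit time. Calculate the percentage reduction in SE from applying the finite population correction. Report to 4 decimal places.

f = n/N = 6313/28126 = 0.22445424.
SE_no-fpc = √(s²/n) = 0.39998416; SE_fpc = √((1−f)s²/n) = 0.35224635.
Ratio = √(1−f) = 0.88065076. Reduction = 100·(1 − 0.88065076) = 11.9349%.

11.9349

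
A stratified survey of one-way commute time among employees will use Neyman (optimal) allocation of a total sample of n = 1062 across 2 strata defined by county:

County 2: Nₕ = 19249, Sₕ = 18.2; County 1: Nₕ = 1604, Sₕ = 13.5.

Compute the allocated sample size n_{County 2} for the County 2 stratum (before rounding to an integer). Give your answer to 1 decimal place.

Neyman allocation: nₕ = n·NₕSₕ / Σⱼ NⱼSⱼ.
Σ NⱼSⱼ = 19249·18.2 + 1604·13.5 = 371985.8.
n_{County 2} = 1062·19249·18.2 / 371985.8 = 1000.2.

1000.2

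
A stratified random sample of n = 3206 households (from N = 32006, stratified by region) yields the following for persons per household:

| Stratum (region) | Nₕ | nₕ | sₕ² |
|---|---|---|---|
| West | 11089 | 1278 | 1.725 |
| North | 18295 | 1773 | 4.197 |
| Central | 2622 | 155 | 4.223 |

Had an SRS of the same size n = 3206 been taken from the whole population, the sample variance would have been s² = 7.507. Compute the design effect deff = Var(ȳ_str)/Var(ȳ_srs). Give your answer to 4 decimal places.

Var(ȳ_str) = Σ Wₕ²(1−fₕ)sₕ²/nₕ with Wₕ = Nₕ/32006:
  West: (11089/32006)²·(1−1278/11089)·1.725/1278 = 1.4335112 × 10^-4
  North: (18295/32006)²·(1−1773/18295)·4.197/1773 = 6.9849365 × 10^-4
  Central: (2622/32006)²·(1−155/2622)·4.223/155 = 1.720396 × 10^-4
  → Var(ȳ_str) = 0.0010138844.
Var(ȳ_srs) = (1 − 3206/32006)·7.507/3206 = 0.0021069973.
deff = 0.0010138844 / 0.0021069973 = 0.4812.

0.4812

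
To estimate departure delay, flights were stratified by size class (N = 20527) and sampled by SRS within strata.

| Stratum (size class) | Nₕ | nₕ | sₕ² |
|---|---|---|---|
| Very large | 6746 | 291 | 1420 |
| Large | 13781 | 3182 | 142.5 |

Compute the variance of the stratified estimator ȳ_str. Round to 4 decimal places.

Var(ȳ_str) = Σₕ Wₕ²(1 − fₕ)sₕ²/nₕ with Wₕ = Nₕ/N, N = 20527.
Very large: Wₕ = 0.32864033; term = 0.32864033²·(1 − 0.04313667)·1420/291 = 0.50429768.
Large: Wₕ = 0.67135967; term = 0.67135967²·(1 − 0.23089761)·142.5/3182 = 0.015524204.
Sum = 0.51982188.

0.5198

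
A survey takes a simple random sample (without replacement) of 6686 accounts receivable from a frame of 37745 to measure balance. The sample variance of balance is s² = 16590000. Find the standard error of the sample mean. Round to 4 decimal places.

45.1860

Under SRS without replacement, Var(ȳ) = (1 − f)·s²/n with f = n/N = 6686/37745 = 0.17713604.
Var(ȳ) = (1 − 0.17713604)·16590000/6686 = 0.82286396·2481.3042 = 2041.7758.
SE(ȳ) = √(2041.7758) = 45.1860.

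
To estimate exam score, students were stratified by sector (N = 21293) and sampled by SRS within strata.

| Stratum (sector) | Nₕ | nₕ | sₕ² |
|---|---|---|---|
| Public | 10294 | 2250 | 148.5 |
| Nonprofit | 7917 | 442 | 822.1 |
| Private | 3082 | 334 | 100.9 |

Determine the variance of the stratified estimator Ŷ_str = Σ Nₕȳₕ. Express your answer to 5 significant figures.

1.1810 × 10^8

Var(Ŷ_str) = Σₕ Nₕ²(1 − fₕ)sₕ²/nₕ.
Public: 10294²·(1 − 2250/10294)·148.5/2250 = 5.4651258 × 10^6.
Nonprofit: 7917²·(1 − 442/7917)·822.1/442 = 1.1007133 × 10^8.
Private: 3082²·(1 − 334/3082)·100.9/334 = 2.5585509 × 10^6.
Sum = 1.1809501 × 10^8.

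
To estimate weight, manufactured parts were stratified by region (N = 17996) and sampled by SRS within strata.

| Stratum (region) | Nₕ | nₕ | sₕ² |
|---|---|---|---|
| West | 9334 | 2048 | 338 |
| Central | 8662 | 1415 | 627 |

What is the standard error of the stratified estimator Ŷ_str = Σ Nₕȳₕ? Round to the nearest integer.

6248

Var(Ŷ_str) = Σₕ Nₕ²(1 − fₕ)sₕ²/nₕ.
West: 9334²·(1 − 2048/9334)·338/2048 = 1.1223898 × 10^7.
Central: 8662²·(1 − 1415/8662)·627/1415 = 2.7815543 × 10^7.
Sum = 3.9039441 × 10^7.
SE = √(3.9039441 × 10^7) = 6248.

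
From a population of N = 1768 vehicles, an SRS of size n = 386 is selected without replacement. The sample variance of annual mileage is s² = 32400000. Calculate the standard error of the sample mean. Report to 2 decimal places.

Under SRS without replacement, Var(ȳ) = (1 − f)·s²/n with f = n/N = 386/1768 = 0.21832579.
Var(ȳ) = (1 − 0.21832579)·32400000/386 = 0.78167421·83937.824 = 65612.032.
SE(ȳ) = √(65612.032) = 256.15.

256.15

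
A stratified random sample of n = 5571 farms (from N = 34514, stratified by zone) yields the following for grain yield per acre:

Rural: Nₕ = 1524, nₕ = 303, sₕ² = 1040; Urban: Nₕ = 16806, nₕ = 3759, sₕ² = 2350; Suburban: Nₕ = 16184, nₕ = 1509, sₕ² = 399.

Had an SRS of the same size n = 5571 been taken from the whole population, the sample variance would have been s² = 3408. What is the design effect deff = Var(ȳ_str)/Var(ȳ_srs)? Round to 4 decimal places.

0.3375

Var(ȳ_str) = Σ Wₕ²(1−fₕ)sₕ²/nₕ with Wₕ = Nₕ/34514:
  Rural: (1524/34514)²·(1−303/1524)·1040/303 = 0.0053616783
  Urban: (16806/34514)²·(1−3759/16806)·2350/3759 = 0.11507473
  Suburban: (16184/34514)²·(1−1509/16184)·399/1509 = 0.052717772
  → Var(ȳ_str) = 0.17315418.
Var(ȳ_srs) = (1 − 5571/34514)·3408/5571 = 0.51299683.
deff = 0.17315418 / 0.51299683 = 0.3375.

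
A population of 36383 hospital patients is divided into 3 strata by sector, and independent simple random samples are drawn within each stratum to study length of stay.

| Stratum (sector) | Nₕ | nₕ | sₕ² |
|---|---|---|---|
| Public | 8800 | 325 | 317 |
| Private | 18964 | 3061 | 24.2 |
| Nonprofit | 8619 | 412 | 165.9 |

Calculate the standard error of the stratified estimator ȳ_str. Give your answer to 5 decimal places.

0.27977

Var(ȳ_str) = Σₕ Wₕ²(1 − fₕ)sₕ²/nₕ with Wₕ = Nₕ/N, N = 36383.
Public: Wₕ = 0.24187120; term = 0.24187120²·(1 − 0.03693182)·317/325 = 0.054954248.
Private: Wₕ = 0.52123244; term = 0.52123244²·(1 − 0.16141109)·24.2/3061 = 0.0018012087.
Nonprofit: Wₕ = 0.23689635; term = 0.23689635²·(1 − 0.04780137)·165.9/412 = 0.021517582.
Sum = 0.078273039.
SE = √(0.078273039) = 0.27977.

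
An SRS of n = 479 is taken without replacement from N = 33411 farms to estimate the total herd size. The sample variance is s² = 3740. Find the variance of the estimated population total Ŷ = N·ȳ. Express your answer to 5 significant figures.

8.5910 × 10^9

Var(Ŷ) = N²·Var(ȳ) = N²·(1 − n/N)·s²/n.
f = 479/33411 = 0.01433660; Var(ȳ) = 0.98566340·3740/479 = 7.695994.
Var(Ŷ) = 33411² · 7.695994 = 8.590999 × 10^9.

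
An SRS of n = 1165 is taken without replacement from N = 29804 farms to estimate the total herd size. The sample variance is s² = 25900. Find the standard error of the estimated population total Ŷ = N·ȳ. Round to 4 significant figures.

137800

Var(Ŷ) = N²·Var(ȳ) = N²·(1 − n/N)·s²/n.
f = 1165/29804 = 0.03908871; Var(ȳ) = 0.96091129·25900/1165 = 21.362749.
Var(Ŷ) = 29804² · 21.362749 = 1.8976069 × 10^10.
SE(Ŷ) = √(1.8976069 × 10^10) = 137800.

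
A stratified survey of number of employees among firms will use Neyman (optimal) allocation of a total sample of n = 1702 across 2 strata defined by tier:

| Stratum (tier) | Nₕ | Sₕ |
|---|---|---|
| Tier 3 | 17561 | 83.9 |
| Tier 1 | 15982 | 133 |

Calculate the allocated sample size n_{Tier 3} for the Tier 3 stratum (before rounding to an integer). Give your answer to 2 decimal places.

Neyman allocation: nₕ = n·NₕSₕ / Σⱼ NⱼSⱼ.
Σ NⱼSⱼ = 17561·83.9 + 15982·133 = 3.5989739 × 10^6.
n_{Tier 3} = 1702·17561·83.9 / (3.5989739 × 10^6) = 696.77.

696.77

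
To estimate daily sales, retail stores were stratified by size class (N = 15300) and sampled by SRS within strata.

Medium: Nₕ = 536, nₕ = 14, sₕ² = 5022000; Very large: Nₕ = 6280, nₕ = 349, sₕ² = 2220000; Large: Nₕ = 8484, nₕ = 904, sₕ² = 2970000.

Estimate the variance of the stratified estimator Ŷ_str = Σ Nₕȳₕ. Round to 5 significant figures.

5.4857 × 10^11

Var(Ŷ_str) = Σₕ Nₕ²(1 − fₕ)sₕ²/nₕ.
Medium: 536²·(1 − 14/536)·5022000/14 = 1.0036539 × 10^11.
Very large: 6280²·(1 − 349/6280)·2220000/349 = 2.3692731 × 10^11.
Large: 8484²·(1 − 904/8484)·2970000/904 = 2.1127975 × 10^11.
Sum = 5.4857245 × 10^11.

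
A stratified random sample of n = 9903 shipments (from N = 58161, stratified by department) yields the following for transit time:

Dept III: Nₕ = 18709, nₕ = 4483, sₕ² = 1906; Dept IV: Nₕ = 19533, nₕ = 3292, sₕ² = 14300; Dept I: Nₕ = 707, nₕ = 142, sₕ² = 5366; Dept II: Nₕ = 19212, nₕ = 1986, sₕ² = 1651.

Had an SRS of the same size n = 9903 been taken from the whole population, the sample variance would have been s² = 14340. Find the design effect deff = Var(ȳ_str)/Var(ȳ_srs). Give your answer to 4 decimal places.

Var(ȳ_str) = Σ Wₕ²(1−fₕ)sₕ²/nₕ with Wₕ = Nₕ/58161:
  Dept III: (18709/58161)²·(1−4483/18709)·1906/4483 = 0.033452132
  Dept IV: (19533/58161)²·(1−3292/19533)·14300/3292 = 0.40737483
  Dept I: (707/58161)²·(1−142/707)·5366/142 = 0.004462379
  Dept II: (19212/58161)²·(1−1986/19212)·1651/1986 = 0.081331938
  → Var(ȳ_str) = 0.52662128.
Var(ȳ_srs) = (1 − 9903/58161)·14340/9903 = 1.2014891.
deff = 0.52662128 / 1.2014891 = 0.4383.

0.4383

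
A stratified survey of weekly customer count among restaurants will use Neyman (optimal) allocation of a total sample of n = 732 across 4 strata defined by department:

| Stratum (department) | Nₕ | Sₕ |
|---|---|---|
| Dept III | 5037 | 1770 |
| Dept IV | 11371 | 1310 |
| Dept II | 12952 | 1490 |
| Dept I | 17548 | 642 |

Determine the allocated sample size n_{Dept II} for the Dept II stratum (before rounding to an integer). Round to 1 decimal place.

259.8

Neyman allocation: nₕ = n·NₕSₕ / Σⱼ NⱼSⱼ.
Σ NⱼSⱼ = 5037·1770 + 11371·1310 + 12952·1490 + 17548·642 = 5.4375796 × 10^7.
n_{Dept II} = 732·12952·1490 / (5.4375796 × 10^7) = 259.8.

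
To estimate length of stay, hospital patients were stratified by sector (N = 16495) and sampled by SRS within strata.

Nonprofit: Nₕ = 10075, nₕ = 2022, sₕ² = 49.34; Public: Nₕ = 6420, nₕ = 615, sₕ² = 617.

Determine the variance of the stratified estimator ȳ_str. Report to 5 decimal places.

0.14469

Var(ȳ_str) = Σₕ Wₕ²(1 − fₕ)sₕ²/nₕ with Wₕ = Nₕ/N, N = 16495.
Nonprofit: Wₕ = 0.61079115; term = 0.61079115²·(1 − 0.20069479)·49.34/2022 = 0.0072763923.
Public: Wₕ = 0.38920885; term = 0.38920885²·(1 − 0.09579439)·617/615 = 0.1374177.
Sum = 0.14469409.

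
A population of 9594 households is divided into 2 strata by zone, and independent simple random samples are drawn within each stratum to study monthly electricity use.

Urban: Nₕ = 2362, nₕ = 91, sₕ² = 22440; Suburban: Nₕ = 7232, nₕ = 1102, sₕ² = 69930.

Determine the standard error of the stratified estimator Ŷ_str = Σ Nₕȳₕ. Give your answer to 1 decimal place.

Var(Ŷ_str) = Σₕ Nₕ²(1 − fₕ)sₕ²/nₕ.
Urban: 2362²·(1 − 91/2362)·22440/91 = 1.3227522 × 10^9.
Suburban: 7232²·(1 − 1102/7232)·69930/1102 = 2.8132014 × 10^9.
Sum = 4.1359536 × 10^9.
SE = √(4.1359536 × 10^9) = 64311.4.

64311.4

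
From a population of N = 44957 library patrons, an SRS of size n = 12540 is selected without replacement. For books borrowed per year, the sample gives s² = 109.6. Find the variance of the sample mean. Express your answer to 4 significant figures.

0.006302

Under SRS without replacement, Var(ȳ) = (1 − f)·s²/n with f = n/N = 12540/44957 = 0.27893320.
Var(ȳ) = (1 − 0.27893320)·109.6/12540 = 0.72106680·0.0087400319 = 0.0063021468.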